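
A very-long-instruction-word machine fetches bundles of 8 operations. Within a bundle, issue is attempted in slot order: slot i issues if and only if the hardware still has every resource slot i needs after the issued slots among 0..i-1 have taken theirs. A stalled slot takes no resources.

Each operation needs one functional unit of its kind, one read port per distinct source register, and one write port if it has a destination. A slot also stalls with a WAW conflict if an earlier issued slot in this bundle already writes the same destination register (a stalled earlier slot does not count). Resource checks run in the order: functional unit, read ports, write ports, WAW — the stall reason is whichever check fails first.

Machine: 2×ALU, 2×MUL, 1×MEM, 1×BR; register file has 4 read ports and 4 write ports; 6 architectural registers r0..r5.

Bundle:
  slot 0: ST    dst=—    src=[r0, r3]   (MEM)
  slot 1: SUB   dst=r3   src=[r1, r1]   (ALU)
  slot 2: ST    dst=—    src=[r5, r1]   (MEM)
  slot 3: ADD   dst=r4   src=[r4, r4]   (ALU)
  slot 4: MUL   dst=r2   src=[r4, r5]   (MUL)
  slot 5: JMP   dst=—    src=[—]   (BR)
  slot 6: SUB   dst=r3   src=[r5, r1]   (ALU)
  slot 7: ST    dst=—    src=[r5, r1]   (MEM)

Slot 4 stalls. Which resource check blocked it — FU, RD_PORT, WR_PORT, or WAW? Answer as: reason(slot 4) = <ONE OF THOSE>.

reason(slot 4) = RD_PORT

#0 MEM src=r0,r3 dispatched  <A:2 Mu:2 Ld:0 B:1 rd:2 wr:4>
#1 ALU src=r1,r1 dispatched  <A:1 Mu:2 Ld:0 B:1 rd:1 wr:3>
#2 MEM src=r5,r1 held:FU  <A:1 Mu:2 Ld:0 B:1 rd:1 wr:3>
#3 ALU src=r4,r4 dispatched  <A:0 Mu:2 Ld:0 B:1 rd:0 wr:2>
#4 MUL src=r4,r5 held:RD_PORT  <A:0 Mu:2 Ld:0 B:1 rd:0 wr:2>
#5 BR src=- dispatched  <A:0 Mu:2 Ld:0 B:0 rd:0 wr:2>
#6 ALU src=r5,r1 held:FU  <A:0 Mu:2 Ld:0 B:0 rd:0 wr:2>
#7 MEM src=r5,r1 held:FU  <A:0 Mu:2 Ld:0 B:0 rd:0 wr:2>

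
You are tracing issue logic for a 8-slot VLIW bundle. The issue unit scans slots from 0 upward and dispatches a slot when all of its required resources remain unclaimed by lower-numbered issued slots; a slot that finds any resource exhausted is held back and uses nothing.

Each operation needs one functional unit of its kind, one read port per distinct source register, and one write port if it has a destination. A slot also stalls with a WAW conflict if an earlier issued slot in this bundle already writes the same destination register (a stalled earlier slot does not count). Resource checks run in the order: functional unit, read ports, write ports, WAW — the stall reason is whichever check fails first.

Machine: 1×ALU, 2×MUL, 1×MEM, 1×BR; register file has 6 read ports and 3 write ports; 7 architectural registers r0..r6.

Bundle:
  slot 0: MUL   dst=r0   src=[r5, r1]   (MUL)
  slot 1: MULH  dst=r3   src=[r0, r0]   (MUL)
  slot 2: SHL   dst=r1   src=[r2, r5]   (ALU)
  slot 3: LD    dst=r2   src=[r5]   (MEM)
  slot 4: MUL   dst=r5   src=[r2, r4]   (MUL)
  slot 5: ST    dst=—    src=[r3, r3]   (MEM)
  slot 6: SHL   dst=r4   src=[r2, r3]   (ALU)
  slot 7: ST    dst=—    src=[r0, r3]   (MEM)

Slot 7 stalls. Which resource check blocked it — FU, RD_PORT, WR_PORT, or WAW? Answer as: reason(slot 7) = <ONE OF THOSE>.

#0 MUL src=r5,r1 dispatched  <A:1 Mu:1 Ld:1 B:1 rd:4 wr:2>
#1 MUL src=r0,r0 dispatched  <A:1 Mu:0 Ld:1 B:1 rd:3 wr:1>
#2 ALU src=r2,r5 dispatched  <A:0 Mu:0 Ld:1 B:1 rd:1 wr:0>
#3 MEM src=r5 held:WR_PORT  <A:0 Mu:0 Ld:1 B:1 rd:1 wr:0>
#4 MUL src=r2,r4 held:FU  <A:0 Mu:0 Ld:1 B:1 rd:1 wr:0>
#5 MEM src=r3,r3 dispatched  <A:0 Mu:0 Ld:0 B:1 rd:0 wr:0>
#6 ALU src=r2,r3 held:FU  <A:0 Mu:0 Ld:0 B:1 rd:0 wr:0>
#7 MEM src=r0,r3 held:FU  <A:0 Mu:0 Ld:0 B:1 rd:0 wr:0>

reason(slot 7) = FU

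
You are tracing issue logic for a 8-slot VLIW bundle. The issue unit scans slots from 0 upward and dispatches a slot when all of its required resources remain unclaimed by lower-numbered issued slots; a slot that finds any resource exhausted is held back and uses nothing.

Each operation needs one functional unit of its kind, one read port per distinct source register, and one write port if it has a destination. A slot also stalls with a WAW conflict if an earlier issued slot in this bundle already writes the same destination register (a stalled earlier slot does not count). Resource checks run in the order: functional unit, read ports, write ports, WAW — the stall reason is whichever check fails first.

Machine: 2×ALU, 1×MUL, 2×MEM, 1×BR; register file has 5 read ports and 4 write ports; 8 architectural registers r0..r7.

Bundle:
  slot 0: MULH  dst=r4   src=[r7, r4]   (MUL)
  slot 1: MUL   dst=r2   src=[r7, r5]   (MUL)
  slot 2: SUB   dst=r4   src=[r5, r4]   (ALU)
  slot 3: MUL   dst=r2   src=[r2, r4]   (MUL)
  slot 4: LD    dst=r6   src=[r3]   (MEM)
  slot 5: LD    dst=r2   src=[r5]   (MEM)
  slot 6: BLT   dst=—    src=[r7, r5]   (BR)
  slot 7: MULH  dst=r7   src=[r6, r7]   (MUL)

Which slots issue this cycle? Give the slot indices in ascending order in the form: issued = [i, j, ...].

#0 MUL src=r7,r4 dispatched  <A:2 Mu:0 Ld:2 B:1 rd:3 wr:3>
#1 MUL src=r7,r5 held:FU  <A:2 Mu:0 Ld:2 B:1 rd:3 wr:3>
#2 ALU src=r5,r4 held:WAW  <A:2 Mu:0 Ld:2 B:1 rd:3 wr:3>
#3 MUL src=r2,r4 held:FU  <A:2 Mu:0 Ld:2 B:1 rd:3 wr:3>
#4 MEM src=r3 dispatched  <A:2 Mu:0 Ld:1 B:1 rd:2 wr:2>
#5 MEM src=r5 dispatched  <A:2 Mu:0 Ld:0 B:1 rd:1 wr:1>
#6 BR src=r7,r5 held:RD_PORT  <A:2 Mu:0 Ld:0 B:1 rd:1 wr:1>
#7 MUL src=r6,r7 held:FU  <A:2 Mu:0 Ld:0 B:1 rd:1 wr:1>

issued = [0, 4, 5]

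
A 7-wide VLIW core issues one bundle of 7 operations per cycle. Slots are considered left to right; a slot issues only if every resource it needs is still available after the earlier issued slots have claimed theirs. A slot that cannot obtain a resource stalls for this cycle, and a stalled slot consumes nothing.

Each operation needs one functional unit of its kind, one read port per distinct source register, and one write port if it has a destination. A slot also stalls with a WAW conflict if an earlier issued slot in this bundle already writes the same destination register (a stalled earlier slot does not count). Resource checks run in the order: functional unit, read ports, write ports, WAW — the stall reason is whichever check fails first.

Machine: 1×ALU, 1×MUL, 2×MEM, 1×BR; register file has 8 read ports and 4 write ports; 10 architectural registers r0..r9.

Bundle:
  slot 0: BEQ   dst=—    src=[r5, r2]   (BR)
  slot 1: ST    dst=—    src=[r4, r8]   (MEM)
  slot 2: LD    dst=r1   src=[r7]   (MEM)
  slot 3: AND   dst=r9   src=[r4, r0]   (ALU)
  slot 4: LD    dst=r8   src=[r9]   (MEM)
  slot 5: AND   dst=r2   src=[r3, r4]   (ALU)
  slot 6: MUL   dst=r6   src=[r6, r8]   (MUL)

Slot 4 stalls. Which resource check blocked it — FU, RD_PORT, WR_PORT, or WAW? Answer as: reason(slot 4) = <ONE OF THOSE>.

reason(slot 4) = FU

slot 0 (BR): ISSUE — free A1,Mu1,Ld2,B0 rp6 wp4
slot 1 (MEM): ISSUE — free A1,Mu1,Ld1,B0 rp4 wp4
slot 2 (MEM): ISSUE — free A1,Mu1,Ld0,B0 rp3 wp3
slot 3 (ALU): ISSUE — free A0,Mu1,Ld0,B0 rp1 wp2
slot 4 (MEM): stall FU — free A0,Mu1,Ld0,B0 rp1 wp2
slot 5 (ALU): stall FU — free A0,Mu1,Ld0,B0 rp1 wp2
slot 6 (MUL): stall RD_PORT — free A0,Mu1,Ld0,B0 rp1 wp2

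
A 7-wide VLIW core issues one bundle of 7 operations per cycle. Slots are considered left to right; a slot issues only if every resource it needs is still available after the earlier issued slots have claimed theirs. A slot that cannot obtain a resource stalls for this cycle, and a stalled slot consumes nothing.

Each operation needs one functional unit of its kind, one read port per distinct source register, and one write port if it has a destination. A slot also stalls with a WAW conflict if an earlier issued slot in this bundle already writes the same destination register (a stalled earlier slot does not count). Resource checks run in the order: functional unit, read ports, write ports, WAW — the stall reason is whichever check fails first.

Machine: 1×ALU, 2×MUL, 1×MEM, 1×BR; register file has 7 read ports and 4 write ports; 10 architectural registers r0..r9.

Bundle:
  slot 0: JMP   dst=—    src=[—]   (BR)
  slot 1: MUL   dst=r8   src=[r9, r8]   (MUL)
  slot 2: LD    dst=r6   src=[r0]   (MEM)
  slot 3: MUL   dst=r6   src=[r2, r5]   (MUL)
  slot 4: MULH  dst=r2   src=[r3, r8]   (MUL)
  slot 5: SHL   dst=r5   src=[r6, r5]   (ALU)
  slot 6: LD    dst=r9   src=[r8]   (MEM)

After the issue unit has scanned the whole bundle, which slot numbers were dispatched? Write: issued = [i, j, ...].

issued = [0, 1, 2, 4, 5]

#0 BR src=- dispatched  <A:1 Mu:2 Ld:1 B:0 rd:7 wr:4>
#1 MUL src=r9,r8 dispatched  <A:1 Mu:1 Ld:1 B:0 rd:5 wr:3>
#2 MEM src=r0 dispatched  <A:1 Mu:1 Ld:0 B:0 rd:4 wr:2>
#3 MUL src=r2,r5 held:WAW  <A:1 Mu:1 Ld:0 B:0 rd:4 wr:2>
#4 MUL src=r3,r8 dispatched  <A:1 Mu:0 Ld:0 B:0 rd:2 wr:1>
#5 ALU src=r6,r5 dispatched  <A:0 Mu:0 Ld:0 B:0 rd:0 wr:0>
#6 MEM src=r8 held:FU  <A:0 Mu:0 Ld:0 B:0 rd:0 wr:0>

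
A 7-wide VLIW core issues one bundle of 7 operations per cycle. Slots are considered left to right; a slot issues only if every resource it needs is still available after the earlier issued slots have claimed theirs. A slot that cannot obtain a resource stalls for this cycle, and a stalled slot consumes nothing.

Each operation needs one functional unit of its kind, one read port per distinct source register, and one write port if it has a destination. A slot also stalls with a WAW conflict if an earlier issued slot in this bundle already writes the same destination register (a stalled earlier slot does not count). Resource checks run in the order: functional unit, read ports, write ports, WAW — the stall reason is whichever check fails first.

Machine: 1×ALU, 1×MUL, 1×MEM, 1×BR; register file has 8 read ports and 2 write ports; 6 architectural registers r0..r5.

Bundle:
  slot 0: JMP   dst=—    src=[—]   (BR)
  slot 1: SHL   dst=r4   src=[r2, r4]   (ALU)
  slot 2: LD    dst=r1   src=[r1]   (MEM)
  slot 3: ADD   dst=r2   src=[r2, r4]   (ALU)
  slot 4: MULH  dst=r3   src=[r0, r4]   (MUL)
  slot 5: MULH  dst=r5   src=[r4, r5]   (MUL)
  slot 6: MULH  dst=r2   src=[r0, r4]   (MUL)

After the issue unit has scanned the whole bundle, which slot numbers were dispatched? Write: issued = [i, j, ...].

issued = [0, 1, 2]

(0) want 1×BR +0rd +0wr — yes → AL1|MU1|ME1|BR0|rd8|wr2
(1) want 1×ALU +2rd +1wr — yes → AL0|MU1|ME1|BR0|rd6|wr1
(2) want 1×MEM +1rd +1wr — yes → AL0|MU1|ME0|BR0|rd5|wr0
(3) want 1×ALU +2rd +1wr — FU → AL0|MU1|ME0|BR0|rd5|wr0
(4) want 1×MUL +2rd +1wr — WR_PORT → AL0|MU1|ME0|BR0|rd5|wr0
(5) want 1×MUL +2rd +1wr — WR_PORT → AL0|MU1|ME0|BR0|rd5|wr0
(6) want 1×MUL +2rd +1wr — WR_PORT → AL0|MU1|ME0|BR0|rd5|wr0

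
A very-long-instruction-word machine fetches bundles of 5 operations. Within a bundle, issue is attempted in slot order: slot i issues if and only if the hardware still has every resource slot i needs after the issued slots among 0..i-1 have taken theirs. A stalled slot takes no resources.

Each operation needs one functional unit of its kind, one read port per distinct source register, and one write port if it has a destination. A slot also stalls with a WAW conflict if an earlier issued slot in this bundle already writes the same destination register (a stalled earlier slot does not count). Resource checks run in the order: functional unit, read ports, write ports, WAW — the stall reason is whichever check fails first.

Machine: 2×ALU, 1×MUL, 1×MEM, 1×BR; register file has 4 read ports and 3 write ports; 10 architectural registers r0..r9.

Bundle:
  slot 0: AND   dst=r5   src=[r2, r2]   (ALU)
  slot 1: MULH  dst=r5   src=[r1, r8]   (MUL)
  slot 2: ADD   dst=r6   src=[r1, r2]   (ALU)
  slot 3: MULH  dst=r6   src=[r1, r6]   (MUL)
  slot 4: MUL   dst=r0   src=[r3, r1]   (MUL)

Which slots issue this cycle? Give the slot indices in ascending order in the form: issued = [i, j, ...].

issued = [0, 2]

[0] ALU needs rd=1 wr=1: ok; after: ALU=1 MUL=1 MEM=1 BR=1, R=3, W=2
[1] MUL needs rd=2 wr=1: WAW; after: ALU=1 MUL=1 MEM=1 BR=1, R=3, W=2
[2] ALU needs rd=2 wr=1: ok; after: ALU=0 MUL=1 MEM=1 BR=1, R=1, W=1
[3] MUL needs rd=2 wr=1: RD_PORT; after: ALU=0 MUL=1 MEM=1 BR=1, R=1, W=1
[4] MUL needs rd=2 wr=1: RD_PORT; after: ALU=0 MUL=1 MEM=1 BR=1, R=1, W=1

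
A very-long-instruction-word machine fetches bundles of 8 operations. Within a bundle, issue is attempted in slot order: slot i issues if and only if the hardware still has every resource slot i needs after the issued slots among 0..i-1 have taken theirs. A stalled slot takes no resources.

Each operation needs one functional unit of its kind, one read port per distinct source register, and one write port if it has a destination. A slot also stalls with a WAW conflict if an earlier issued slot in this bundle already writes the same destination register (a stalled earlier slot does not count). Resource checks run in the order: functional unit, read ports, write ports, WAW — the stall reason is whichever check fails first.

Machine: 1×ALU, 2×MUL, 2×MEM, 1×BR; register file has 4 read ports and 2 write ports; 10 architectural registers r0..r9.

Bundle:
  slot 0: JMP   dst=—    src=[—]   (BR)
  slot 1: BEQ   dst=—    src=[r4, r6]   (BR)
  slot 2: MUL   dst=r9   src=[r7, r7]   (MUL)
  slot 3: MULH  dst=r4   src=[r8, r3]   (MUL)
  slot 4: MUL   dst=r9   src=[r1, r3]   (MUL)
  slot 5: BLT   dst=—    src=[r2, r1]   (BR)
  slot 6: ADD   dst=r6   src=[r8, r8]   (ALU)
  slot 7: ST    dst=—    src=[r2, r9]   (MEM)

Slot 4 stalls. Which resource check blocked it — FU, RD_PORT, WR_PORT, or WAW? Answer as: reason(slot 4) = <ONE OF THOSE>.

[0] BR needs rd=0 wr=0: ok; after: ALU=1 MUL=2 MEM=2 BR=0, R=4, W=2
[1] BR needs rd=2 wr=0: FU; after: ALU=1 MUL=2 MEM=2 BR=0, R=4, W=2
[2] MUL needs rd=1 wr=1: ok; after: ALU=1 MUL=1 MEM=2 BR=0, R=3, W=1
[3] MUL needs rd=2 wr=1: ok; after: ALU=1 MUL=0 MEM=2 BR=0, R=1, W=0
[4] MUL needs rd=2 wr=1: FU; after: ALU=1 MUL=0 MEM=2 BR=0, R=1, W=0
[5] BR needs rd=2 wr=0: FU; after: ALU=1 MUL=0 MEM=2 BR=0, R=1, W=0
[6] ALU needs rd=1 wr=1: WR_PORT; after: ALU=1 MUL=0 MEM=2 BR=0, R=1, W=0
[7] MEM needs rd=2 wr=0: RD_PORT; after: ALU=1 MUL=0 MEM=2 BR=0, R=1, W=0

reason(slot 4) = FU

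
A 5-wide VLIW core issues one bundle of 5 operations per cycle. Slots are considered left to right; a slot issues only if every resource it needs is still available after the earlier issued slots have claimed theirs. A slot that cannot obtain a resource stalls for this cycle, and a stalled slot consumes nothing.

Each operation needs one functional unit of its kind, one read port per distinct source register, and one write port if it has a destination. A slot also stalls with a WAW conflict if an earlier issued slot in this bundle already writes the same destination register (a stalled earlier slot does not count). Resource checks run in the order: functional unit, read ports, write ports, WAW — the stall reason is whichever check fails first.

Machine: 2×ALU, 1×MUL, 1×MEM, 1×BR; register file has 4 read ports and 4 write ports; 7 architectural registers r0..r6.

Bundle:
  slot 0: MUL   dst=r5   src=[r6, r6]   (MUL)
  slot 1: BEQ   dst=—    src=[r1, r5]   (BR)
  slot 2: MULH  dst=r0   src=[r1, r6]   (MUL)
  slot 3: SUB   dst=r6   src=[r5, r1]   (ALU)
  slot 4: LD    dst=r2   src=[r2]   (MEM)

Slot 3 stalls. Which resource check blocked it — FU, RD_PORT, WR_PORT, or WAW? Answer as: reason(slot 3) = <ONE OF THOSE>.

reason(slot 3) = RD_PORT

  0. MUL→r5 ⇒ go  {2A/0Mu/1Ld/1B | 3r 3w}
  1. BR ⇒ go  {2A/0Mu/1Ld/0B | 1r 3w}
  2. MUL→r0 ⇒ no(FU)  {2A/0Mu/1Ld/0B | 1r 3w}
  3. ALU→r6 ⇒ no(RD_PORT)  {2A/0Mu/1Ld/0B | 1r 3w}
  4. MEM→r2 ⇒ go  {2A/0Mu/0Ld/0B | 0r 2w}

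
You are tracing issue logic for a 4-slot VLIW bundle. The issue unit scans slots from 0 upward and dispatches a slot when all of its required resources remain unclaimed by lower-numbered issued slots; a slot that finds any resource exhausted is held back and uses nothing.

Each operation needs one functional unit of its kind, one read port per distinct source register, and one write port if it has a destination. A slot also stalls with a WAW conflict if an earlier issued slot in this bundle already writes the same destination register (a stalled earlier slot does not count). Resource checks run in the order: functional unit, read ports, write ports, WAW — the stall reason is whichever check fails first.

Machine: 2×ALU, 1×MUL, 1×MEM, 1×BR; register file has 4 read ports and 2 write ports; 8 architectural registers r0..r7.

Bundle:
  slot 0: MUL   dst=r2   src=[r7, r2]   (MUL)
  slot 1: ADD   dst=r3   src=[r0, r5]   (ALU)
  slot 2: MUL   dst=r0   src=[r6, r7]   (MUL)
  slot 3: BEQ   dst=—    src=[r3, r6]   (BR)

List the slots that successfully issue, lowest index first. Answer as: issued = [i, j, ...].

issued = [0, 1]

slot 0 (MUL): ISSUE — free A2,Mu0,Ld1,B1 rp2 wp1
slot 1 (ALU): ISSUE — free A1,Mu0,Ld1,B1 rp0 wp0
slot 2 (MUL): stall FU — free A1,Mu0,Ld1,B1 rp0 wp0
slot 3 (BR): stall RD_PORT — free A1,Mu0,Ld1,B1 rp0 wp0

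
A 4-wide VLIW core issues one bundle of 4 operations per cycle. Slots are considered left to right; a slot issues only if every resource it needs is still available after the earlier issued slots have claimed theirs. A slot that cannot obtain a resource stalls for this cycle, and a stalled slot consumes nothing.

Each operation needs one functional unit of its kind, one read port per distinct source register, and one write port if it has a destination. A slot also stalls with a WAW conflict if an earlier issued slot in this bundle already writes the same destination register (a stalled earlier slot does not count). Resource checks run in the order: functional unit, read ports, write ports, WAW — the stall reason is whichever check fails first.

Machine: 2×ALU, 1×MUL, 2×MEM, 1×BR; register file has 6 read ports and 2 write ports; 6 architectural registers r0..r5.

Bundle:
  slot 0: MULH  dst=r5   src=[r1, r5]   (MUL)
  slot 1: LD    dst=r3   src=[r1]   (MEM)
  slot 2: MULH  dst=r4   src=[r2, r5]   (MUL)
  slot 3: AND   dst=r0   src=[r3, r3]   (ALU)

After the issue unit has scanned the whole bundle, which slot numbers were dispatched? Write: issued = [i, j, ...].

(0) want 1×MUL +2rd +1wr — yes → AL2|MU0|ME2|BR1|rd4|wr1
(1) want 1×MEM +1rd +1wr — yes → AL2|MU0|ME1|BR1|rd3|wr0
(2) want 1×MUL +2rd +1wr — FU → AL2|MU0|ME1|BR1|rd3|wr0
(3) want 1×ALU +1rd +1wr — WR_PORT → AL2|MU0|ME1|BR1|rd3|wr0

issued = [0, 1]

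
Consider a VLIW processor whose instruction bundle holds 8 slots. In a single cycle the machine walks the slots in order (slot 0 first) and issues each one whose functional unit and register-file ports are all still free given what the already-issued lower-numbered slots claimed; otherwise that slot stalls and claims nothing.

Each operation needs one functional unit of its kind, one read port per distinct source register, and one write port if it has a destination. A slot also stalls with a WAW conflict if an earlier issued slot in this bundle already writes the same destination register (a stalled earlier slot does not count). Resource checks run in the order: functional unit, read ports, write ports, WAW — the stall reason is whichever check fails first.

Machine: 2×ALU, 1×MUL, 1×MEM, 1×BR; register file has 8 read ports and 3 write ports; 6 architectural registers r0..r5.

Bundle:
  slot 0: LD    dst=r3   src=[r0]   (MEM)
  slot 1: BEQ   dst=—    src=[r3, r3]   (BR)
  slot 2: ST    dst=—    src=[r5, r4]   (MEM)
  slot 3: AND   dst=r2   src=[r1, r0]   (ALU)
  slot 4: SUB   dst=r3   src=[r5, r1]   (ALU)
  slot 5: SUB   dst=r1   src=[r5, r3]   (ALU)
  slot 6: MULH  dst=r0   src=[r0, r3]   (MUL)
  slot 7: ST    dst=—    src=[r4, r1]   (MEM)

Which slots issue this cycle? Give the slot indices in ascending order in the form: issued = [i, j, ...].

issued = [0, 1, 3, 5]

[0] MEM needs rd=1 wr=1: ok; after: ALU=2 MUL=1 MEM=0 BR=1, R=7, W=2
[1] BR needs rd=1 wr=0: ok; after: ALU=2 MUL=1 MEM=0 BR=0, R=6, W=2
[2] MEM needs rd=2 wr=0: FU; after: ALU=2 MUL=1 MEM=0 BR=0, R=6, W=2
[3] ALU needs rd=2 wr=1: ok; after: ALU=1 MUL=1 MEM=0 BR=0, R=4, W=1
[4] ALU needs rd=2 wr=1: WAW; after: ALU=1 MUL=1 MEM=0 BR=0, R=4, W=1
[5] ALU needs rd=2 wr=1: ok; after: ALU=0 MUL=1 MEM=0 BR=0, R=2, W=0
[6] MUL needs rd=2 wr=1: WR_PORT; after: ALU=0 MUL=1 MEM=0 BR=0, R=2, W=0
[7] MEM needs rd=2 wr=0: FU; after: ALU=0 MUL=1 MEM=0 BR=0, R=2, W=0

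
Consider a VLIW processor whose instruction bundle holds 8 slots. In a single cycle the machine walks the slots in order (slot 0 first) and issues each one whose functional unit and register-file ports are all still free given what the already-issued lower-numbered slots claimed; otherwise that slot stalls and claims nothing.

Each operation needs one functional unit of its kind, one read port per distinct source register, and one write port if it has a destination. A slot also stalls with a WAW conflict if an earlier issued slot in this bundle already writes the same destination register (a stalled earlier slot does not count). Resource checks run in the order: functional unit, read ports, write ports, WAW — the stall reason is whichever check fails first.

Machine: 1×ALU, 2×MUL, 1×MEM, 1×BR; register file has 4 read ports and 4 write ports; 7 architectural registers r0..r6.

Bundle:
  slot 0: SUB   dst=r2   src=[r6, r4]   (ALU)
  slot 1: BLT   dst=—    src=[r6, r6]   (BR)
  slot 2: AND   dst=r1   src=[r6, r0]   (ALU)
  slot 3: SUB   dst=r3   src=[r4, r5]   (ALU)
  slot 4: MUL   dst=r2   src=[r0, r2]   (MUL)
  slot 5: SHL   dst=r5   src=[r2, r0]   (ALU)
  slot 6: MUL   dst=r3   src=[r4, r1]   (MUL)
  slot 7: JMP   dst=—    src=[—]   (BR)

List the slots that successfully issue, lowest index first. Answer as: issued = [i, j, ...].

issued = [0, 1]

slot 0 (ALU): ISSUE — free A0,Mu2,Ld1,B1 rp2 wp3
slot 1 (BR): ISSUE — free A0,Mu2,Ld1,B0 rp1 wp3
slot 2 (ALU): stall FU — free A0,Mu2,Ld1,B0 rp1 wp3
slot 3 (ALU): stall FU — free A0,Mu2,Ld1,B0 rp1 wp3
slot 4 (MUL): stall RD_PORT — free A0,Mu2,Ld1,B0 rp1 wp3
slot 5 (ALU): stall FU — free A0,Mu2,Ld1,B0 rp1 wp3
slot 6 (MUL): stall RD_PORT — free A0,Mu2,Ld1,B0 rp1 wp3
slot 7 (BR): stall FU — free A0,Mu2,Ld1,B0 rp1 wp3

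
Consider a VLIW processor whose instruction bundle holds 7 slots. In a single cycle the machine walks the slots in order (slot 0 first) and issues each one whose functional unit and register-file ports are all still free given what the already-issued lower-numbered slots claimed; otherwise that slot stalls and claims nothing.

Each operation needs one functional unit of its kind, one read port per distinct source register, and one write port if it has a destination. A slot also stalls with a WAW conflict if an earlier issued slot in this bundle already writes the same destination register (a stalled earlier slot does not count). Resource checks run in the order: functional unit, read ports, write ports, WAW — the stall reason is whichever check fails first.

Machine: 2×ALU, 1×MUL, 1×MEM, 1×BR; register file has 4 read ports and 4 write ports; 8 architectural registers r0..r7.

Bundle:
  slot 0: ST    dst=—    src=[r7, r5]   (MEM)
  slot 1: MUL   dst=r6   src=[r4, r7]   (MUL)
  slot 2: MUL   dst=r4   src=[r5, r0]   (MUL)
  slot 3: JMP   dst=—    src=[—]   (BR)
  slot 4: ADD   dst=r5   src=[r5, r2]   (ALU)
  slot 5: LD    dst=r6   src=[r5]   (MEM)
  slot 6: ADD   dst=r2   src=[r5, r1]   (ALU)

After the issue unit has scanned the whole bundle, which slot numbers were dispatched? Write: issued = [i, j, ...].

issued = [0, 1, 3]

#0 MEM src=r7,r5 dispatched  <A:2 Mu:1 Ld:0 B:1 rd:2 wr:4>
#1 MUL src=r4,r7 dispatched  <A:2 Mu:0 Ld:0 B:1 rd:0 wr:3>
#2 MUL src=r5,r0 held:FU  <A:2 Mu:0 Ld:0 B:1 rd:0 wr:3>
#3 BR src=- dispatched  <A:2 Mu:0 Ld:0 B:0 rd:0 wr:3>
#4 ALU src=r5,r2 held:RD_PORT  <A:2 Mu:0 Ld:0 B:0 rd:0 wr:3>
#5 MEM src=r5 held:FU  <A:2 Mu:0 Ld:0 B:0 rd:0 wr:3>
#6 ALU src=r5,r1 held:RD_PORT  <A:2 Mu:0 Ld:0 B:0 rd:0 wr:3>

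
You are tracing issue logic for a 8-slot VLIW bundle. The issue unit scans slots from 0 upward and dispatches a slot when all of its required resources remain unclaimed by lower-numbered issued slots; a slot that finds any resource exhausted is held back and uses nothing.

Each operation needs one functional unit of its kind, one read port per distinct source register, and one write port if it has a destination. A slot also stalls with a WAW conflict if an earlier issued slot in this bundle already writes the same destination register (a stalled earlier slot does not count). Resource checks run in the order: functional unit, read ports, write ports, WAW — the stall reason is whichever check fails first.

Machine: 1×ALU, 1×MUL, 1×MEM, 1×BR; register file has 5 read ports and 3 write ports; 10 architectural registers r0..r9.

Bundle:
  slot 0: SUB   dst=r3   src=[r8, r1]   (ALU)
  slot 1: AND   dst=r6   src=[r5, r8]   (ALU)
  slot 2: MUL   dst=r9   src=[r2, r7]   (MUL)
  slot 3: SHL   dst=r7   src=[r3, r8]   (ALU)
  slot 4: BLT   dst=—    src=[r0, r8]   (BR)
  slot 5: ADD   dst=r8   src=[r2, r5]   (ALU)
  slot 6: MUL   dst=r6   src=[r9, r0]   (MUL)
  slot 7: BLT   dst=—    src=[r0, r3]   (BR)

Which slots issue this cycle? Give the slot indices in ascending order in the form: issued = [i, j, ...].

[0] ALU needs rd=2 wr=1: ok; after: ALU=0 MUL=1 MEM=1 BR=1, R=3, W=2
[1] ALU needs rd=2 wr=1: FU; after: ALU=0 MUL=1 MEM=1 BR=1, R=3, W=2
[2] MUL needs rd=2 wr=1: ok; after: ALU=0 MUL=0 MEM=1 BR=1, R=1, W=1
[3] ALU needs rd=2 wr=1: FU; after: ALU=0 MUL=0 MEM=1 BR=1, R=1, W=1
[4] BR needs rd=2 wr=0: RD_PORT; after: ALU=0 MUL=0 MEM=1 BR=1, R=1, W=1
[5] ALU needs rd=2 wr=1: FU; after: ALU=0 MUL=0 MEM=1 BR=1, R=1, W=1
[6] MUL needs rd=2 wr=1: FU; after: ALU=0 MUL=0 MEM=1 BR=1, R=1, W=1
[7] BR needs rd=2 wr=0: RD_PORT; after: ALU=0 MUL=0 MEM=1 BR=1, R=1, W=1

issued = [0, 2]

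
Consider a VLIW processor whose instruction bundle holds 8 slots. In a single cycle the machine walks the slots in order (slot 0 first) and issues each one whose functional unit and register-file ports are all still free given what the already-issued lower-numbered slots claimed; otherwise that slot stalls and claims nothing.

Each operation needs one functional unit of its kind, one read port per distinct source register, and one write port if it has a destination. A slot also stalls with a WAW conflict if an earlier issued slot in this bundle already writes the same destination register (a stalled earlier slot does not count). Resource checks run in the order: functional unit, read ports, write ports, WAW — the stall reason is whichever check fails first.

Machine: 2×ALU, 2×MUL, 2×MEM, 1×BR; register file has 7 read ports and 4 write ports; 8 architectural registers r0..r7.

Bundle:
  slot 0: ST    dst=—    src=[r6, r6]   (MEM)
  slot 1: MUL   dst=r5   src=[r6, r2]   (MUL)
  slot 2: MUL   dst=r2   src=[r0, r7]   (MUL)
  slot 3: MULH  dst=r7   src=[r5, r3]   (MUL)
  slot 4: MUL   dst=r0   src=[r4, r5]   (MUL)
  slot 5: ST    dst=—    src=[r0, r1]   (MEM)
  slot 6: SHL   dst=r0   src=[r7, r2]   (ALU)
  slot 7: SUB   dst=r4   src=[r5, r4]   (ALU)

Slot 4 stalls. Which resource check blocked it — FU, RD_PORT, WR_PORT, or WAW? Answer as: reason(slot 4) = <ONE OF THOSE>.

reason(slot 4) = FU

slot 0 (MEM): ISSUE — free A2,Mu2,Ld1,B1 rp6 wp4
slot 1 (MUL): ISSUE — free A2,Mu1,Ld1,B1 rp4 wp3
slot 2 (MUL): ISSUE — free A2,Mu0,Ld1,B1 rp2 wp2
slot 3 (MUL): stall FU — free A2,Mu0,Ld1,B1 rp2 wp2
slot 4 (MUL): stall FU — free A2,Mu0,Ld1,B1 rp2 wp2
slot 5 (MEM): ISSUE — free A2,Mu0,Ld0,B1 rp0 wp2
slot 6 (ALU): stall RD_PORT — free A2,Mu0,Ld0,B1 rp0 wp2
slot 7 (ALU): stall RD_PORT — free A2,Mu0,Ld0,B1 rp0 wp2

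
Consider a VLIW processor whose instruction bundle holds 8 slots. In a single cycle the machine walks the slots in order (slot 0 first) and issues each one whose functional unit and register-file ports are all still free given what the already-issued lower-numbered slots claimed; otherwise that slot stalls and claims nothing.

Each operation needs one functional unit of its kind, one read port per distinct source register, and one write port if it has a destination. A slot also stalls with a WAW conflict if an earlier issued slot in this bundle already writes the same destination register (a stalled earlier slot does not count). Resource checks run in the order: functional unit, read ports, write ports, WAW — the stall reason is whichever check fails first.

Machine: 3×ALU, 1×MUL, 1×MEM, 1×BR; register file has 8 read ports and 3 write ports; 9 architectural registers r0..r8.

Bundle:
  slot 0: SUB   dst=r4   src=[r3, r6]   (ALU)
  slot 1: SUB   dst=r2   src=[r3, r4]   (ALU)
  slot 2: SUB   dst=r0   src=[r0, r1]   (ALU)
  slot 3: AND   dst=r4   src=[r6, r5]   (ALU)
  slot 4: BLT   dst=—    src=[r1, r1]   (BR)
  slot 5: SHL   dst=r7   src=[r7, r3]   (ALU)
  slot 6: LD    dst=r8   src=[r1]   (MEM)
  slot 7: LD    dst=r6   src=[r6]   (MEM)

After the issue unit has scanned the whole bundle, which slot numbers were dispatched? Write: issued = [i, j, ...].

  0. ALU→r4 ⇒ go  {2A/1Mu/1Ld/1B | 6r 2w}
  1. ALU→r2 ⇒ go  {1A/1Mu/1Ld/1B | 4r 1w}
  2. ALU→r0 ⇒ go  {0A/1Mu/1Ld/1B | 2r 0w}
  3. ALU→r4 ⇒ no(FU)  {0A/1Mu/1Ld/1B | 2r 0w}
  4. BR ⇒ go  {0A/1Mu/1Ld/0B | 1r 0w}
  5. ALU→r7 ⇒ no(FU)  {0A/1Mu/1Ld/0B | 1r 0w}
  6. MEM→r8 ⇒ no(WR_PORT)  {0A/1Mu/1Ld/0B | 1r 0w}
  7. MEM→r6 ⇒ no(WR_PORT)  {0A/1Mu/1Ld/0B | 1r 0w}

issued = [0, 1, 2, 4]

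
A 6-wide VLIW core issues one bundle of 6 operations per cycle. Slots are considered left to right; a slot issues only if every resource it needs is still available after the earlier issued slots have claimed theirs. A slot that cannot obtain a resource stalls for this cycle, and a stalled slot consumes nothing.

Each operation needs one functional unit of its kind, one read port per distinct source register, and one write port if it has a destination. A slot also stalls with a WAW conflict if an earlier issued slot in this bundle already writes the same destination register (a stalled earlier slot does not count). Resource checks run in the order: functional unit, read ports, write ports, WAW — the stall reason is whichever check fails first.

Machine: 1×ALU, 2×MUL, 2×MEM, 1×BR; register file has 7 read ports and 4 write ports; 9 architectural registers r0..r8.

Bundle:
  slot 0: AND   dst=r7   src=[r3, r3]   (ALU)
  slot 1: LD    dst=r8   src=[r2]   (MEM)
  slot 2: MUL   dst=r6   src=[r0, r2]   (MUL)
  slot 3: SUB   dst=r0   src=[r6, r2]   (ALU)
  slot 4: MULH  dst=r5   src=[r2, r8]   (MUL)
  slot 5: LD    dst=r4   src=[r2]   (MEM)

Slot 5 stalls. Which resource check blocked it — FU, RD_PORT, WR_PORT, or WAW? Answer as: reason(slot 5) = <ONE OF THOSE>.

[0] ALU needs rd=1 wr=1: ok; after: ALU=0 MUL=2 MEM=2 BR=1, R=6, W=3
[1] MEM needs rd=1 wr=1: ok; after: ALU=0 MUL=2 MEM=1 BR=1, R=5, W=2
[2] MUL needs rd=2 wr=1: ok; after: ALU=0 MUL=1 MEM=1 BR=1, R=3, W=1
[3] ALU needs rd=2 wr=1: FU; after: ALU=0 MUL=1 MEM=1 BR=1, R=3, W=1
[4] MUL needs rd=2 wr=1: ok; after: ALU=0 MUL=0 MEM=1 BR=1, R=1, W=0
[5] MEM needs rd=1 wr=1: WR_PORT; after: ALU=0 MUL=0 MEM=1 BR=1, R=1, W=0

reason(slot 5) = WR_PORT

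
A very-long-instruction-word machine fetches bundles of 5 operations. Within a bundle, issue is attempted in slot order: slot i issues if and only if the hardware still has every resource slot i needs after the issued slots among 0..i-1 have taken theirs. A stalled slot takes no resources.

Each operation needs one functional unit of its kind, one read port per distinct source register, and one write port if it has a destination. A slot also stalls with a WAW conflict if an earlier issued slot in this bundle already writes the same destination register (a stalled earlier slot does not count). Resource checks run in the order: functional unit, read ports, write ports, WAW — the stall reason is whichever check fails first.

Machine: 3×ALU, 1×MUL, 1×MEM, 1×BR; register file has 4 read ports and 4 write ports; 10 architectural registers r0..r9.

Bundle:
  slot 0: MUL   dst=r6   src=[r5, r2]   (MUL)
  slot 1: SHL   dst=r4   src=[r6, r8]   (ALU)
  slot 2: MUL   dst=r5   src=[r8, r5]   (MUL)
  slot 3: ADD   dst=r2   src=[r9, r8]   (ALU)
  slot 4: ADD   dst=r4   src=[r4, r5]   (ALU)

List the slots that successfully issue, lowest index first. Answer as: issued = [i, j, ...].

slot 0 (MUL): ISSUE — free A3,Mu0,Ld1,B1 rp2 wp3
slot 1 (ALU): ISSUE — free A2,Mu0,Ld1,B1 rp0 wp2
slot 2 (MUL): stall FU — free A2,Mu0,Ld1,B1 rp0 wp2
slot 3 (ALU): stall RD_PORT — free A2,Mu0,Ld1,B1 rp0 wp2
slot 4 (ALU): stall RD_PORT — free A2,Mu0,Ld1,B1 rp0 wp2

issued = [0, 1]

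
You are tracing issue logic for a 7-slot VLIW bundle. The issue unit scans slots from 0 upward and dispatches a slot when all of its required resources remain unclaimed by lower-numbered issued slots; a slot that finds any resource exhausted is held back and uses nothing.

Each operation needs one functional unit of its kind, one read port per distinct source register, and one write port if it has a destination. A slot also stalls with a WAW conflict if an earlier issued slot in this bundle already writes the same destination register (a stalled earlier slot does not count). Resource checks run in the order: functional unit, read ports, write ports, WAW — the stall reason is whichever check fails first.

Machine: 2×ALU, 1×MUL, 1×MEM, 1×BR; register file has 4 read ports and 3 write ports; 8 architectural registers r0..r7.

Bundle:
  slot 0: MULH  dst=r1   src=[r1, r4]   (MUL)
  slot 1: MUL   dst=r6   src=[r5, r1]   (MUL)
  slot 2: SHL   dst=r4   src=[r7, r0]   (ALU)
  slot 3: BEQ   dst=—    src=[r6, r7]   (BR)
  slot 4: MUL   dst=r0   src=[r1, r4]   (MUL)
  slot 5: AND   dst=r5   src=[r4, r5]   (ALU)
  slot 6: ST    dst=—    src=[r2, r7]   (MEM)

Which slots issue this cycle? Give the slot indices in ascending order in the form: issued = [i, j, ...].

#0 MUL src=r1,r4 dispatched  <A:2 Mu:0 Ld:1 B:1 rd:2 wr:2>
#1 MUL src=r5,r1 held:FU  <A:2 Mu:0 Ld:1 B:1 rd:2 wr:2>
#2 ALU src=r7,r0 dispatched  <A:1 Mu:0 Ld:1 B:1 rd:0 wr:1>
#3 BR src=r6,r7 held:RD_PORT  <A:1 Mu:0 Ld:1 B:1 rd:0 wr:1>
#4 MUL src=r1,r4 held:FU  <A:1 Mu:0 Ld:1 B:1 rd:0 wr:1>
#5 ALU src=r4,r5 held:RD_PORT  <A:1 Mu:0 Ld:1 B:1 rd:0 wr:1>
#6 MEM src=r2,r7 held:RD_PORT  <A:1 Mu:0 Ld:1 B:1 rd:0 wr:1>

issued = [0, 2]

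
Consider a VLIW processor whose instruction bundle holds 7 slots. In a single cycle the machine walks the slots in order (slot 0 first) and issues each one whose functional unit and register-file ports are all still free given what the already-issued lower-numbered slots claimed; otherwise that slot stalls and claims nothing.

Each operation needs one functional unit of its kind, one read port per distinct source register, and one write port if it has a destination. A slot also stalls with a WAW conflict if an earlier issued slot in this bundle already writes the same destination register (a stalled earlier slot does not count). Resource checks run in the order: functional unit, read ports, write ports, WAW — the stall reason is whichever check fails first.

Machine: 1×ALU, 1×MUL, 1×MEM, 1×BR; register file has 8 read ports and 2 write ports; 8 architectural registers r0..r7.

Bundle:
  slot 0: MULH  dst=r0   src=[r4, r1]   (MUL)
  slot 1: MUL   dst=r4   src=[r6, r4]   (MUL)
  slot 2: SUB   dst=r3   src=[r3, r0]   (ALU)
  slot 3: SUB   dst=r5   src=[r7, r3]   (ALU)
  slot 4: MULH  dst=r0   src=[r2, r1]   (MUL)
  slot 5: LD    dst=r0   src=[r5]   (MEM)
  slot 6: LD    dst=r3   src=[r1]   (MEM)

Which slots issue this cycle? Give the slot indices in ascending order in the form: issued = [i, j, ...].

issued = [0, 2]

slot 0 (MUL): ISSUE — free A1,Mu0,Ld1,B1 rp6 wp1
slot 1 (MUL): stall FU — free A1,Mu0,Ld1,B1 rp6 wp1
slot 2 (ALU): ISSUE — free A0,Mu0,Ld1,B1 rp4 wp0
slot 3 (ALU): stall FU — free A0,Mu0,Ld1,B1 rp4 wp0
slot 4 (MUL): stall FU — free A0,Mu0,Ld1,B1 rp4 wp0
slot 5 (MEM): stall WR_PORT — free A0,Mu0,Ld1,B1 rp4 wp0
slot 6 (MEM): stall WR_PORT — free A0,Mu0,Ld1,B1 rp4 wp0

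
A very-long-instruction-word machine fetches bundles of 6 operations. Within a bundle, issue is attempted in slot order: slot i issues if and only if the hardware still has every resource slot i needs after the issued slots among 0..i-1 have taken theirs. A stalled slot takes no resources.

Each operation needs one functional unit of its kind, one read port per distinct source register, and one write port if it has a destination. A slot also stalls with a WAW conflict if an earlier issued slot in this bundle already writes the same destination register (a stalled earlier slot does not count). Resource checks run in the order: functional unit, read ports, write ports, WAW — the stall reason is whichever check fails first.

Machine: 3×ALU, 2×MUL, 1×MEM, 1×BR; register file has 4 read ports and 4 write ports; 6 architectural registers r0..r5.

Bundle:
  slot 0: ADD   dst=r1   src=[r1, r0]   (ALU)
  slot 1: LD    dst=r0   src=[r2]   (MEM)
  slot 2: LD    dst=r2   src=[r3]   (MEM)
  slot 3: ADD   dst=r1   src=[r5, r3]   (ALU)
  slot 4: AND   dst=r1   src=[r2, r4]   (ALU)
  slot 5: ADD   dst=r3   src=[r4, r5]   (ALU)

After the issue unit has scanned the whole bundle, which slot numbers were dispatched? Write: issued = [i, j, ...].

issued = [0, 1]

[0] ALU needs rd=2 wr=1: ok; after: ALU=2 MUL=2 MEM=1 BR=1, R=2, W=3
[1] MEM needs rd=1 wr=1: ok; after: ALU=2 MUL=2 MEM=0 BR=1, R=1, W=2
[2] MEM needs rd=1 wr=1: FU; after: ALU=2 MUL=2 MEM=0 BR=1, R=1, W=2
[3] ALU needs rd=2 wr=1: RD_PORT; after: ALU=2 MUL=2 MEM=0 BR=1, R=1, W=2
[4] ALU needs rd=2 wr=1: RD_PORT; after: ALU=2 MUL=2 MEM=0 BR=1, R=1, W=2
[5] ALU needs rd=2 wr=1: RD_PORT; after: ALU=2 MUL=2 MEM=0 BR=1, R=1, W=2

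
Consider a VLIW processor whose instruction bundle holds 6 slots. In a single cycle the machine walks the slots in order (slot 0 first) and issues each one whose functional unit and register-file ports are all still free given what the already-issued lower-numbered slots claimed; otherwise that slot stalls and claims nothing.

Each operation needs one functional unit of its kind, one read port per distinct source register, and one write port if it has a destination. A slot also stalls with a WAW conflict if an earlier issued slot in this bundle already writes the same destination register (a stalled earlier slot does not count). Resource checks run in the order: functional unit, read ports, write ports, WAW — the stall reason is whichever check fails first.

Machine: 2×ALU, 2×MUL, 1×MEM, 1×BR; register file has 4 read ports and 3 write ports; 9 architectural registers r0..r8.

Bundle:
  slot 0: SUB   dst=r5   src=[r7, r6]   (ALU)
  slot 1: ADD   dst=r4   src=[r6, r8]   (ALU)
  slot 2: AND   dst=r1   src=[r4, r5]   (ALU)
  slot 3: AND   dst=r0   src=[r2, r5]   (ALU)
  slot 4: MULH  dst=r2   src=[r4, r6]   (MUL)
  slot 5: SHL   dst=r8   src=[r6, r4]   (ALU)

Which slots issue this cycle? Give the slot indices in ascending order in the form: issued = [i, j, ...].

(0) want 1×ALU +2rd +1wr — yes → AL1|MU2|ME1|BR1|rd2|wr2
(1) want 1×ALU +2rd +1wr — yes → AL0|MU2|ME1|BR1|rd0|wr1
(2) want 1×ALU +2rd +1wr — FU → AL0|MU2|ME1|BR1|rd0|wr1
(3) want 1×ALU +2rd +1wr — FU → AL0|MU2|ME1|BR1|rd0|wr1
(4) want 1×MUL +2rd +1wr — RD_PORT → AL0|MU2|ME1|BR1|rd0|wr1
(5) want 1×ALU +2rd +1wr — FU → AL0|MU2|ME1|BR1|rd0|wr1

issued = [0, 1]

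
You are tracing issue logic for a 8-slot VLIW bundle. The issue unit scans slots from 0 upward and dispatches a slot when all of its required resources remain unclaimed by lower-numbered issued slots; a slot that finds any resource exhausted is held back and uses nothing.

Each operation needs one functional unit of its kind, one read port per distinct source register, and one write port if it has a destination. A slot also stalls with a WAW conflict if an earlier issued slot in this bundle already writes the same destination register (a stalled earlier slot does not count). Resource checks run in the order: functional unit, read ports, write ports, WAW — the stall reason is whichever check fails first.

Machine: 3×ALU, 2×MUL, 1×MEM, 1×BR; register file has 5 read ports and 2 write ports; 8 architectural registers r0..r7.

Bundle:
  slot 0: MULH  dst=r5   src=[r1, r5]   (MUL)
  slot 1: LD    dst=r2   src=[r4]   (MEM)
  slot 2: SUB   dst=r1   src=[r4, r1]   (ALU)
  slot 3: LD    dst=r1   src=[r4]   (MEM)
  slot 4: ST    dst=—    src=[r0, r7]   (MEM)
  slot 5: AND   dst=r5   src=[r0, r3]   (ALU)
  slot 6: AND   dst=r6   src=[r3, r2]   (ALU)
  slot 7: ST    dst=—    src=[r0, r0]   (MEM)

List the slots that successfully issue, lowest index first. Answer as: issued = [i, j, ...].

issued = [0, 1]

slot 0 (MUL): ISSUE — free A3,Mu1,Ld1,B1 rp3 wp1
slot 1 (MEM): ISSUE — free A3,Mu1,Ld0,B1 rp2 wp0
slot 2 (ALU): stall WR_PORT — free A3,Mu1,Ld0,B1 rp2 wp0
slot 3 (MEM): stall FU — free A3,Mu1,Ld0,B1 rp2 wp0
slot 4 (MEM): stall FU — free A3,Mu1,Ld0,B1 rp2 wp0
slot 5 (ALU): stall WR_PORT — free A3,Mu1,Ld0,B1 rp2 wp0
slot 6 (ALU): stall WR_PORT — free A3,Mu1,Ld0,B1 rp2 wp0
slot 7 (MEM): stall FU — free A3,Mu1,Ld0,B1 rp2 wp0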